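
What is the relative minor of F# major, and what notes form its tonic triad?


The relative minor shares the major's key signature and starts on its 6th degree
6th degree = a major 6th above the tonic; a major 6th above F# is D#
→ relative minor of F# major is D# minor
Tonic triad of D# minor = root + minor 3rd + perfect 5th = D# F# A#
= D# minor; triad = D# F# A#


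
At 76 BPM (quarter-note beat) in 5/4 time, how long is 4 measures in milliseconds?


Reasoning:
Quarter-note beat duration = 60000 / 76 ms
Beats per measure (5/4) = 5
One measure = 5 × 60000 / 76 = 300000 / 76 ms
4 measures = 4 × 300000 / 76 = 1200000 / 76
= 15789.5 ms


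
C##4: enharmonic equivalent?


Let's work it out.
Enharmonic notes sound the same pitch but are spelled with different letter names
C## and D name the same pitch class
= D4


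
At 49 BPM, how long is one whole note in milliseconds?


Let's work it out.
One quarter-note beat = 60000 / BPM = 60000 / 49 ms
Whole note = 4 × quarter note
Duration = 4 × 60000 / 49 = 240000 / 49
= 4898.0 ms


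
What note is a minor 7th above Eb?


Step by step:
A 7th spans 7 letter names, so from E we land on D
A minor 7th = 10 semitones above Eb
Spell D at that pitch: Db
= Db


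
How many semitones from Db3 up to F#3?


Solution.
Absolute semitone position = octave×12 + chromatic position
Db3: 3×12 + 1 = 37
F#3: 3×12 + 6 = 42
Difference = 42 - 37 = 5
= 5 semitones


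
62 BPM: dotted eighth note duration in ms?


Let's work it out.
One quarter-note beat = 60000 / BPM = 60000 / 62 ms
Dotted eighth note = 3/4 × quarter note
Duration = 3/4 × 60000 / 62 = 45000 / 62
= 725.8 ms


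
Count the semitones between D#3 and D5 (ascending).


Reasoning:
Absolute semitone position = octave×12 + chromatic position
D#3: 3×12 + 3 = 39
D5: 5×12 + 2 = 62
Difference = 62 - 39 = 23
= 23 semitones


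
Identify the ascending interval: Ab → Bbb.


Letter names: A → B spans 2 letter names → a 2nd
Semitones: Ab → Bbb = 1 half-step
A 2nd of 1 semitone is a minor 2nd
= minor 2nd


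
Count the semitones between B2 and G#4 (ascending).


Solution.
Absolute semitone position = octave×12 + chromatic position
B2: 2×12 + 11 = 35
G#4: 4×12 + 8 = 56
Difference = 56 - 35 = 21
= 21 semitones


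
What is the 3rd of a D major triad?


Reasoning:
Major triad = root + major 3rd (4 semitones) + perfect 5th (7 semitones)
A triad on D stacks thirds, so the chord tones use letter names D-F-A
Root: D
Major 3rd above D: F#
Perfect 5th above D: A
The 3rd = F#


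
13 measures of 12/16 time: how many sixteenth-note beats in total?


Time signature 12/16: the bottom number 16 means the sixteenth note gets one count
The top number 12 means 12 sixteenth-note beats per measure
Total = 12 × 13 measures
= 156 sixteenth-note beats


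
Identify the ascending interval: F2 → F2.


Letter names: F → F spans 1 letter name → a unison
Semitones: F2 → F2 = 0 half-steps
A unison of 0 semitones is a perfect unison
= perfect unison


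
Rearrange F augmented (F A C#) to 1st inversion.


Root position: F A C#
1st inversion: move root up an octave
Bass note: A
Notes (bottom to top) = A C# F


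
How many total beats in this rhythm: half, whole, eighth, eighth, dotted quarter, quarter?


Step by step:
Beat values:
  half = 2 beats
  whole = 4 beats
  eighth = 0.5 beats
  eighth = 0.5 beats
  dotted quarter = 1.5 beats
  quarter = 1 beat
Sum = 2 + 4 + 0.5 + 0.5 + 1.5 + 1
= 9.5 beats


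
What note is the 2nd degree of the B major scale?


Reasoning:
Major scale pattern: W-W-H-W-W-W-H (2-2-1-2-2-2-1 semitones)
Starting from B:
  B + 2 semitones → C#
  C# + 2 semitones → D#
  D# + 1 semitone → E
  E + 2 semitones → F#
  F# + 2 semitones → G#
  G# + 2 semitones → A#
  A# + 1 semitone → B
Scale: B C# D# E F# G# A#
Degree 2 = C#


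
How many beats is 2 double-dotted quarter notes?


Working:
Base quarter note = 1 beat
Dot 1 adds half the previous value: +1/2
Dot 2 adds half the previous value: +1/4
One double-dotted quarter = 1 + 1/2 + 1/4 = 7/4
2 of them = 2 × 7/4 = 7/2
= 7/2 beats


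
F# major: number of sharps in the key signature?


Let's work it out.
Sharp major keys follow the circle of fifths: C(0), G(1), D(2), A(3), E(4), B(5), F#(6), C#(7)
F# major has 6 sharps
Order of sharps: F# C# G# D# A# E# B# → first 6: F#, C#, G#, D#, A#, E#
= 6 sharps


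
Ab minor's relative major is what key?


Let's work it out.
The relative major shares the key signature and is a minor 3rd above the minor tonic
A minor 3rd above Ab is Cb
→ relative major of Ab minor is Cb major
= Cb major


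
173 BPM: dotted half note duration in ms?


Step by step:
One quarter-note beat = 60000 / BPM = 60000 / 173 ms
Dotted half note = 3 × quarter note
Duration = 3 × 60000 / 173 = 180000 / 173
= 1040.5 ms


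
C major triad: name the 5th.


Step by step:
Major triad = root + major 3rd (4 semitones) + perfect 5th (7 semitones)
A triad on C stacks thirds, so the chord tones use letter names C-E-G
Root: C
Major 3rd above C: E
Perfect 5th above C: G
The 5th = G


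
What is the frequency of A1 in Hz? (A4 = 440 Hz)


f = 440 × 2^(n/12) where n = semitones from A4
A1: -36 semitones from A4
f = 440 × 2^(-36/12)
f = 55.00 Hz


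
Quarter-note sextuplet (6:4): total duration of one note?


Working:
Sextuplet: 6 notes occupy the space of 4 quarter notes
Space = 4 × 1 = 4 beats
Each sextuplet note = 4 / 6 = 2/3 beats
= 2/3 beats


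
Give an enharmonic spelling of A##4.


Enharmonic notes sound the same pitch but are spelled with different letter names
A## and B name the same pitch class
= B4


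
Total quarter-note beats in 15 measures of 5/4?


Solution.
Time signature 5/4: the bottom number 4 means the quarter note gets one count
The top number 5 means 5 quarter-note beats per measure
Total = 5 × 15 measures
= 75 quarter-note beats


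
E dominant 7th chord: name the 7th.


Reasoning:
Dominant 7th chord = root + major 3rd + perfect 5th + minor 7th
Seventh chords stack in thirds, so the letter names are E-G-B-D
Root: E
Major 3rd above E: G#
Perfect 5th above E: B
Minor 7th above E: D
The 7th = D


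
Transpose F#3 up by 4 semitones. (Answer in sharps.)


Let's work it out.
F#3: chromatic position 6 in octave 3 → absolute = 3×12 + 6 = 42
Transpose up 4: 42 + 4 = 46
46 = 3×12 + 10 → A# in octave 3
Result = A#3


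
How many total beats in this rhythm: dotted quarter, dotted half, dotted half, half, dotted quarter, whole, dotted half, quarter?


Let's work it out.
Beat values:
  dotted quarter = 1.5 beats
  dotted half = 3 beats
  dotted half = 3 beats
  half = 2 beats
  dotted quarter = 1.5 beats
  whole = 4 beats
  dotted half = 3 beats
  quarter = 1 beat
Sum = 1.5 + 3 + 3 + 2 + 1.5 + 4 + 3 + 1
= 19 beats


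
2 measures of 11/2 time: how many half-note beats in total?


Working:
Time signature 11/2: the bottom number 2 means the half note gets one count
The top number 11 means 11 half-note beats per measure
Total = 11 × 2 measures
= 22 half-note beats


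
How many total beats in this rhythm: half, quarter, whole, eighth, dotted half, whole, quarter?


Reasoning:
Beat values:
  half = 2 beats
  quarter = 1 beat
  whole = 4 beats
  eighth = 0.5 beats
  dotted half = 3 beats
  whole = 4 beats
  quarter = 1 beat
Sum = 2 + 1 + 4 + 0.5 + 3 + 4 + 1
= 15.5 beats


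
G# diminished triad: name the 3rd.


Diminished triad = root + minor 3rd (3 semitones) + diminished 5th (6 semitones)
A triad on G# stacks thirds, so the chord tones use letter names G-B-D
Root: G#
Minor 3rd above G#: B
Diminished 5th above G#: D
The 3rd = B


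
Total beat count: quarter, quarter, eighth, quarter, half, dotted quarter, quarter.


Solution.
Beat values:
  quarter = 1 beat
  quarter = 1 beat
  eighth = 0.5 beats
  quarter = 1 beat
  half = 2 beats
  dotted quarter = 1.5 beats
  quarter = 1 beat
Sum = 1 + 1 + 0.5 + 1 + 2 + 1.5 + 1
= 8 beats


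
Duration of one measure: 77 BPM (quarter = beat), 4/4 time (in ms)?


Working:
Quarter-note beat duration = 60000 / 77 ms
Beats per measure (4/4) = 4
One measure = 4 × 60000 / 77 = 240000 / 77 ms
= 3116.9 ms


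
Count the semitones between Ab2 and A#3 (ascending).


Let's work it out.
Absolute semitone position = octave×12 + chromatic position
Ab2: 2×12 + 8 = 32
A#3: 3×12 + 10 = 46
Difference = 46 - 32 = 14
= 14 semitones


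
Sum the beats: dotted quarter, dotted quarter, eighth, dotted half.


Beat values:
  dotted quarter = 1.5 beats
  dotted quarter = 1.5 beats
  eighth = 0.5 beats
  dotted half = 3 beats
Sum = 1.5 + 1.5 + 0.5 + 3
= 6.5 beats


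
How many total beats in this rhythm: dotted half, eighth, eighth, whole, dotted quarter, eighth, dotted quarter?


Working:
Beat values:
  dotted half = 3 beats
  eighth = 0.5 beats
  eighth = 0.5 beats
  whole = 4 beats
  dotted quarter = 1.5 beats
  eighth = 0.5 beats
  dotted quarter = 1.5 beats
Sum = 3 + 0.5 + 0.5 + 4 + 1.5 + 0.5 + 1.5
= 11.5 beats


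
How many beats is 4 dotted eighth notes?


Reasoning:
Base eighth note = 1/2 beats
Dot 1 adds half the previous value: +1/4
One dotted eighth = 1/2 + 1/4 = 3/4
4 of them = 4 × 3/4 = 3
= 3 beats


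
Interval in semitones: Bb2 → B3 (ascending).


Solution.
Absolute semitone position = octave×12 + chromatic position
Bb2: 2×12 + 10 = 34
B3: 3×12 + 11 = 47
Difference = 47 - 34 = 13
= 13 semitones


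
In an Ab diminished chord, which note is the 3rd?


Solution.
Diminished triad = root + minor 3rd (3 semitones) + diminished 5th (6 semitones)
A triad on Ab stacks thirds, so the chord tones use letter names A-C-E
Root: Ab
Minor 3rd above Ab: Cb
Diminished 5th above Ab: Ebb
The 3rd = Cb


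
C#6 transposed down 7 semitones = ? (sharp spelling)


Working:
C#6: chromatic position 1 in octave 6 → absolute = 6×12 + 1 = 73
Transpose down 7: 73 - 7 = 66
66 = 5×12 + 6 → F# in octave 5
Result = F#5


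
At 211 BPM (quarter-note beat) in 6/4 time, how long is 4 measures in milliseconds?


Quarter-note beat duration = 60000 / 211 ms
Beats per measure (6/4) = 6
One measure = 6 × 60000 / 211 = 360000 / 211 ms
4 measures = 4 × 360000 / 211 = 1440000 / 211
= 6824.6 ms


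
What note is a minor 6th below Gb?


Reasoning:
A 6th spans 6 letter names, so from G we land on B
A minor 6th = 8 semitones below Gb
Spell B at that pitch: Bb
= Bb


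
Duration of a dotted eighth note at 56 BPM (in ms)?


Reasoning:
One quarter-note beat = 60000 / BPM = 60000 / 56 ms
Dotted eighth note = 3/4 × quarter note
Duration = 3/4 × 60000 / 56 = 45000 / 56
= 803.6 ms


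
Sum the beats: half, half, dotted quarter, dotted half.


Working:
Beat values:
  half = 2 beats
  half = 2 beats
  dotted quarter = 1.5 beats
  dotted half = 3 beats
Sum = 2 + 2 + 1.5 + 3
= 8.5 beats


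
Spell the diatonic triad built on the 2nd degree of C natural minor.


Solution.
C natural minor scale: C D Eb F G Ab Bb
Diatonic triad on degree 2 stacks scale notes 2, 4, 6: D F Ab
D→F = 3 semitones; D→Ab = 6 semitones → diminished triad
= D F Ab (diminished)


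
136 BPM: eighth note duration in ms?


Reasoning:
One quarter-note beat = 60000 / BPM = 60000 / 136 ms
Eighth note = 1/2 × quarter note
Duration = 1/2 × 60000 / 136 = 30000 / 136
= 220.6 ms


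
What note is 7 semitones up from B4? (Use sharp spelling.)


Let's work it out.
B4: chromatic position 11 in octave 4 → absolute = 4×12 + 11 = 59
Transpose up 7: 59 + 7 = 66
66 = 5×12 + 6 → F# in octave 5
Result = F#5


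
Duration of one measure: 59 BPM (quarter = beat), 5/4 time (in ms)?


Reasoning:
Quarter-note beat duration = 60000 / 59 ms
Beats per measure (5/4) = 5
One measure = 5 × 60000 / 59 = 300000 / 59 ms
= 5084.7 ms


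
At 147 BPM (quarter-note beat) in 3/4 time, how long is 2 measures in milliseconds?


Step by step:
Quarter-note beat duration = 60000 / 147 ms
Beats per measure (3/4) = 3
One measure = 3 × 60000 / 147 = 180000 / 147 ms
2 measures = 2 × 180000 / 147 = 360000 / 147
= 2449.0 ms


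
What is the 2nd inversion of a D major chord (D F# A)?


Step by step:
Root position: D F# A
2nd inversion: move root and 3rd up an octave
Bass note: A
Notes (bottom to top) = A D F#


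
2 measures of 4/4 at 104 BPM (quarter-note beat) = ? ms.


Solution.
Quarter-note beat duration = 60000 / 104 ms
Beats per measure (4/4) = 4
One measure = 4 × 60000 / 104 = 240000 / 104 ms
2 measures = 2 × 240000 / 104 = 480000 / 104
= 4615.4 ms


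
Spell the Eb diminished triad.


Solution.
Diminished triad = root + minor 3rd (3 semitones) + diminished 5th (6 semitones)
A triad on Eb stacks thirds, so the chord tones use letter names E-G-B
Root: Eb
Minor 3rd above Eb: Gb
Diminished 5th above Eb: Bbb
Chord = Eb Gb Bbb


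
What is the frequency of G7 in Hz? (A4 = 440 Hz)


Step by step:
f = 440 × 2^(n/12) where n = semitones from A4
G7: 34 semitones from A4
f = 440 × 2^(34/12)
f = 3135.96 Hz


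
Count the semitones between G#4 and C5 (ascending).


Reasoning:
Absolute semitone position = octave×12 + chromatic position
G#4: 4×12 + 8 = 56
C5: 5×12 + 0 = 60
Difference = 60 - 56 = 4
= 4 semitones


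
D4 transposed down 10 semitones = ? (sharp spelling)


Working:
D4: chromatic position 2 in octave 4 → absolute = 4×12 + 2 = 50
Transpose down 10: 50 - 10 = 40
40 = 3×12 + 4 → E in octave 3
Result = E3


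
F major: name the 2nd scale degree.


Working:
Major scale pattern: W-W-H-W-W-W-H (2-2-1-2-2-2-1 semitones)
Starting from F:
  F + 2 semitones → G
  G + 2 semitones → A
  A + 1 semitone → Bb
  Bb + 2 semitones → C
  C + 2 semitones → D
  D + 2 semitones → E
  E + 1 semitone → F
Scale: F G A Bb C D E
Degree 2 = G


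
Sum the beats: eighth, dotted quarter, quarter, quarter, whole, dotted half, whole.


Reasoning:
Beat values:
  eighth = 0.5 beats
  dotted quarter = 1.5 beats
  quarter = 1 beat
  quarter = 1 beat
  whole = 4 beats
  dotted half = 3 beats
  whole = 4 beats
Sum = 0.5 + 1.5 + 1 + 1 + 4 + 3 + 4
= 15 beats


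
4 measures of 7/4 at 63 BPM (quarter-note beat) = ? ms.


Solution.
Quarter-note beat duration = 60000 / 63 ms
Beats per measure (7/4) = 7
One measure = 7 × 60000 / 63 = 420000 / 63 ms
4 measures = 4 × 420000 / 63 = 1680000 / 63
= 26666.7 ms


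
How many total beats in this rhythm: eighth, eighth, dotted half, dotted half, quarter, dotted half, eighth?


Let's work it out.
Beat values:
  eighth = 0.5 beats
  eighth = 0.5 beats
  dotted half = 3 beats
  dotted half = 3 beats
  quarter = 1 beat
  dotted half = 3 beats
  eighth = 0.5 beats
Sum = 0.5 + 0.5 + 3 + 3 + 1 + 3 + 0.5
= 11.5 beats


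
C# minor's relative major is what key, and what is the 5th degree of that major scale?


Working:
The relative major shares the key signature and is a minor 3rd above the minor tonic
A minor 3rd above C# is E
→ relative major of C# minor is E major
E major scale: E F# G# A B C# D#
= E major; 5th degree = B


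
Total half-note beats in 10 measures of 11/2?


Time signature 11/2: the bottom number 2 means the half note gets one count
The top number 11 means 11 half-note beats per measure
Total = 11 × 10 measures
= 110 half-note beats


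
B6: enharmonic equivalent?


Solution.
Enharmonic notes sound the same pitch but are spelled with different letter names
B and Cb name the same pitch class
Octave numbers change at C, so B6 = Cb7
= Cb7


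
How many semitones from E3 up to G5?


Absolute semitone position = octave×12 + chromatic position
E3: 3×12 + 4 = 40
G5: 5×12 + 7 = 67
Difference = 67 - 40 = 27
= 27 semitones


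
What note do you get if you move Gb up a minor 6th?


Reasoning:
minor 6th: 6 letter names, 8 semitones
Letter: G + 5 → E
Pitch: Gb + 8 semitones, spelled as an E → Ebb
= Ebb


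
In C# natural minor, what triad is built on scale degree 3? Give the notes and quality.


Working:
C# natural minor scale: C# D# E F# G# A B
Diatonic triad on degree 3 stacks scale notes 3, 5, 7: E G# B
E→G# = 4 semitones; E→B = 7 semitones → major triad
= E G# B (major)


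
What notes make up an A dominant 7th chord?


Dominant 7th chord = root + major 3rd + perfect 5th + minor 7th
Seventh chords stack in thirds, so the letter names are A-C-E-G
Root: A
Major 3rd above A: C#
Perfect 5th above A: E
Minor 7th above A: G
Chord = A C# E G


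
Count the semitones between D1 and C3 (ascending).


Step by step:
Absolute semitone position = octave×12 + chromatic position
D1: 1×12 + 2 = 14
C3: 3×12 + 0 = 36
Difference = 36 - 14 = 22
= 22 semitones


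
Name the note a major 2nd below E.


Working:
A 2nd spans 2 letter names, so from E we land on D
A major 2nd = 2 semitones below E
Spell D at that pitch: D
= D


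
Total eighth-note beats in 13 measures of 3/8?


Time signature 3/8: the bottom number 8 means the eighth note gets one count
The top number 3 means 3 eighth-note beats per measure
Total = 3 × 13 measures
= 39 eighth-note beats


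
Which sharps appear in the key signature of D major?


Solution.
Sharp major keys follow the circle of fifths: C(0), G(1), D(2), A(3), E(4), B(5), F#(6), C#(7)
D major has 2 sharps
Order of sharps: F# C# G# D# A# E# B# → first 2: F#, C#
= F#, C#


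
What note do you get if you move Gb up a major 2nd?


Let's work it out.
major 2nd: 2 letter names, 2 semitones
Letter: G + 1 → A
Pitch: Gb + 2 semitones, spelled as an A → Ab
= Ab


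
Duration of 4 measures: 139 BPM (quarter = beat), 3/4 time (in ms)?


Reasoning:
Quarter-note beat duration = 60000 / 139 ms
Beats per measure (3/4) = 3
One measure = 3 × 60000 / 139 = 180000 / 139 ms
4 measures = 4 × 180000 / 139 = 720000 / 139
= 5179.9 ms


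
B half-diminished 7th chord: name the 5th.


Let's work it out.
Half-diminished 7th chord = root + minor 3rd + diminished 5th + minor 7th
Seventh chords stack in thirds, so the letter names are B-D-F-A
Root: B
Minor 3rd above B: D
Diminished 5th above B: F
Minor 7th above B: A
The 5th = F


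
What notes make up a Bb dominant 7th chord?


Reasoning:
Dominant 7th chord = root + major 3rd + perfect 5th + minor 7th
Seventh chords stack in thirds, so the letter names are B-D-F-A
Root: Bb
Major 3rd above Bb: D
Perfect 5th above Bb: F
Minor 7th above Bb: Ab
Chord = Bb D F Ab


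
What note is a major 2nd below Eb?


A 2nd spans 2 letter names, so from E we land on D
A major 2nd = 2 semitones below Eb
Spell D at that pitch: Db
= Db


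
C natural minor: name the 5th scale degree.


Let's work it out.
Natural minor scale pattern: W-H-W-W-H-W-W (2-1-2-2-1-2-2 semitones)
Starting from C:
  C + 2 semitones → D
  D + 1 semitone → Eb
  Eb + 2 semitones → F
  F + 2 semitones → G
  G + 1 semitone → Ab
  Ab + 2 semitones → Bb
  Bb + 2 semitones → C
Scale: C D Eb F G Ab Bb
Degree 5 = G


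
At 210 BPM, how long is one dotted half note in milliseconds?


Solution.
One quarter-note beat = 60000 / BPM = 60000 / 210 ms
Dotted half note = 3 × quarter note
Duration = 3 × 60000 / 210 = 180000 / 210
= 857.1 ms


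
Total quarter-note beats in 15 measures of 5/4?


Reasoning:
Time signature 5/4: the bottom number 4 means the quarter note gets one count
The top number 5 means 5 quarter-note beats per measure
Total = 5 × 15 measures
= 75 quarter-note beats


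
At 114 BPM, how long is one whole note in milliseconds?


Reasoning:
One quarter-note beat = 60000 / BPM = 60000 / 114 ms
Whole note = 4 × quarter note
Duration = 4 × 60000 / 114 = 240000 / 114
= 2105.3 ms


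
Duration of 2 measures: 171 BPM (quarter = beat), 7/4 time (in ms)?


Working:
Quarter-note beat duration = 60000 / 171 ms
Beats per measure (7/4) = 7
One measure = 7 × 60000 / 171 = 420000 / 171 ms
2 measures = 2 × 420000 / 171 = 840000 / 171
= 4912.3 ms


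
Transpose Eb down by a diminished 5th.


diminished 5th: 5 letter names, 6 semitones
Letter: E - 4 → A
Pitch: Eb - 6 semitones, spelled as an A → A
= A


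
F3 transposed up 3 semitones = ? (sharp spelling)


Let's work it out.
F3: chromatic position 5 in octave 3 → absolute = 3×12 + 5 = 41
Transpose up 3: 41 + 3 = 44
44 = 3×12 + 8 → G# in octave 3
Result = G#3


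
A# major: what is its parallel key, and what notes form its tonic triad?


Parallel keys share the same tonic but differ in mode
A# major → parallel is A# minor
Tonic triad of A# minor = A# C# E#
= A# minor; triad = A# C# E#


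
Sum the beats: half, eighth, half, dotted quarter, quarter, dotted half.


Solution.
Beat values:
  half = 2 beats
  eighth = 0.5 beats
  half = 2 beats
  dotted quarter = 1.5 beats
  quarter = 1 beat
  dotted half = 3 beats
Sum = 2 + 0.5 + 2 + 1.5 + 1 + 3
= 10 beats


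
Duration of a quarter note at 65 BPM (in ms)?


Solution.
One quarter-note beat = 60000 / BPM = 60000 / 65 ms
Duration = 60000 / 65
= 923.1 ms


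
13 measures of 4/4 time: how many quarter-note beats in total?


Solution.
Time signature 4/4: the bottom number 4 means the quarter note gets one count
The top number 4 means 4 quarter-note beats per measure
Total = 4 × 13 measures
= 52 quarter-note beats


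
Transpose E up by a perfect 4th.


Reasoning:
perfect 4th: 4 letter names, 5 semitones
Letter: E + 3 → A
Pitch: E + 5 semitones, spelled as an A → A
= A


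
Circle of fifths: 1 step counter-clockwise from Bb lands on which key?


Let's work it out.
Each counter-clockwise step moves down a perfect 5th (= up a perfect 4th)
From Bb: Bb → Eb
= Eb


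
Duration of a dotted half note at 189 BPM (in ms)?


One quarter-note beat = 60000 / BPM = 60000 / 189 ms
Dotted half note = 3 × quarter note
Duration = 3 × 60000 / 189 = 180000 / 189
= 952.4 ms


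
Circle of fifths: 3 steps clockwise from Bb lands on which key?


Each clockwise step on the circle of fifths moves up a perfect 5th
From Bb: Bb → F → C → G
= G


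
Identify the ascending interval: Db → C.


Let's work it out.
Letter names: D → C spans 7 letter names → a 7th
Semitones: Db → C = 11 half-steps
A 7th of 11 semitones is a major 7th
= major 7th


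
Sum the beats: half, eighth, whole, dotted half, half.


Reasoning:
Beat values:
  half = 2 beats
  eighth = 0.5 beats
  whole = 4 beats
  dotted half = 3 beats
  half = 2 beats
Sum = 2 + 0.5 + 4 + 3 + 2
= 11.5 beats


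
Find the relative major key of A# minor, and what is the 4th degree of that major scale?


The relative major shares the key signature and is a minor 3rd above the minor tonic
A minor 3rd above A# is C#
→ relative major of A# minor is C# major
C# major scale: C# D# E# F# G# A# B#
= C# major; 4th degree = F#


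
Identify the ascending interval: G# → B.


Solution.
Letter names: G → B spans 3 letter names → a 3rd
Semitones: G# → B = 3 half-steps
A 3rd of 3 semitones is a minor 3rd
= minor 3rd


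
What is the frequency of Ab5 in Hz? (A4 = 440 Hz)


Solution.
f = 440 × 2^(n/12) where n = semitones from A4
Ab5: 11 semitones from A4
f = 440 × 2^(11/12)
f = 830.61 Hz


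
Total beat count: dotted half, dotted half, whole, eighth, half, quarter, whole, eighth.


Working:
Beat values:
  dotted half = 3 beats
  dotted half = 3 beats
  whole = 4 beats
  eighth = 0.5 beats
  half = 2 beats
  quarter = 1 beat
  whole = 4 beats
  eighth = 0.5 beats
Sum = 3 + 3 + 4 + 0.5 + 2 + 1 + 4 + 0.5
= 18 beats


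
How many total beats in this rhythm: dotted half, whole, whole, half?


Reasoning:
Beat values:
  dotted half = 3 beats
  whole = 4 beats
  whole = 4 beats
  half = 2 beats
Sum = 3 + 4 + 4 + 2
= 13 beats


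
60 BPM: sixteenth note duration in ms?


Let's work it out.
One quarter-note beat = 60000 / BPM = 60000 / 60 ms
Sixteenth note = 1/4 × quarter note
Duration = 1/4 × 60000 / 60 = 15000 / 60
= 250.0 ms


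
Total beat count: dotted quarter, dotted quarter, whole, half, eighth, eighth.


Reasoning:
Beat values:
  dotted quarter = 1.5 beats
  dotted quarter = 1.5 beats
  whole = 4 beats
  half = 2 beats
  eighth = 0.5 beats
  eighth = 0.5 beats
Sum = 1.5 + 1.5 + 4 + 2 + 0.5 + 0.5
= 10 beats


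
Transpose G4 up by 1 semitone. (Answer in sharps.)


G4: chromatic position 7 in octave 4 → absolute = 4×12 + 7 = 55
Transpose up 1: 55 + 1 = 56
56 = 4×12 + 8 → G# in octave 4
Result = G#4


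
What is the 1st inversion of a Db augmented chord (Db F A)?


Root position: Db F A
1st inversion: move root up an octave
Bass note: F
Notes (bottom to top) = F A Db


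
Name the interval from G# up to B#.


Letter names: G → B spans 3 letter names → a 3rd
Semitones: G# → B# = 4 half-steps
A 3rd of 4 semitones is a major 3rd
= major 3rd


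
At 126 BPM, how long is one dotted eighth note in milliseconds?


One quarter-note beat = 60000 / BPM = 60000 / 126 ms
Dotted eighth note = 3/4 × quarter note
Duration = 3/4 × 60000 / 126 = 45000 / 126
= 357.1 ms


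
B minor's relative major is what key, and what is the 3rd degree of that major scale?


Reasoning:
The relative major shares the key signature and is a minor 3rd above the minor tonic
A minor 3rd above B is D
→ relative major of B minor is D major
D major scale: D E F# G A B C#
= D major; 3rd degree = F#


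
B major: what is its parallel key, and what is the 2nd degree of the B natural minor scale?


Step by step:
Parallel keys share the same tonic but differ in mode
B major → parallel is B minor
B natural minor scale: B C# D E F# G A
= B minor; 2nd degree = C#


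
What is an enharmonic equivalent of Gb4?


Step by step:
Enharmonic notes sound the same pitch but are spelled with different letter names
Gb and F# name the same pitch class
= F#4


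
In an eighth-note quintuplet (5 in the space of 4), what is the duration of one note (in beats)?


Quintuplet: 5 notes occupy the space of 4 eighth notes
Space = 4 × 1/2 = 2 beats
Each quintuplet note = 2 / 5 = 2/5 beats
= 2/5 beats


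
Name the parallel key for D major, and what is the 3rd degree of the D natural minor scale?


Parallel keys share the same tonic but differ in mode
D major → parallel is D minor
D natural minor scale: D E F G A Bb C
= D minor; 3rd degree = F


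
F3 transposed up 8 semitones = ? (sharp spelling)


Reasoning:
F3: chromatic position 5 in octave 3 → absolute = 3×12 + 5 = 41
Transpose up 8: 41 + 8 = 49
49 = 4×12 + 1 → C# in octave 4
Result = C#4


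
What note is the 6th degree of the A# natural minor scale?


Natural minor scale pattern: W-H-W-W-H-W-W (2-1-2-2-1-2-2 semitones)
Starting from A#:
  A# + 2 semitones → B#
  B# + 1 semitone → C#
  C# + 2 semitones → D#
  D# + 2 semitones → E#
  E# + 1 semitone → F#
  F# + 2 semitones → G#
  G# + 2 semitones → A#
Scale: A# B# C# D# E# F# G#
Degree 6 = F#


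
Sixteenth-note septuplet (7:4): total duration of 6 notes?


Reasoning:
Septuplet: 7 notes occupy the space of 4 sixteenth notes
Space = 4 × 1/4 = 1 beat
Each septuplet note = 1 / 7 = 1/7 beats
6 notes = 6 × 1/7 = 6/7
= 6/7 beats


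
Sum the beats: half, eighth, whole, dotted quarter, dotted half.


Beat values:
  half = 2 beats
  eighth = 0.5 beats
  whole = 4 beats
  dotted quarter = 1.5 beats
  dotted half = 3 beats
Sum = 2 + 0.5 + 4 + 1.5 + 3
= 11 beats


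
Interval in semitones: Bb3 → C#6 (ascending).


Working:
Absolute semitone position = octave×12 + chromatic position
Bb3: 3×12 + 10 = 46
C#6: 6×12 + 1 = 73
Difference = 73 - 46 = 27
= 27 semitones


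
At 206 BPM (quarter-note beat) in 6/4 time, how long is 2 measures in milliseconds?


Reasoning:
Quarter-note beat duration = 60000 / 206 ms
Beats per measure (6/4) = 6
One measure = 6 × 60000 / 206 = 360000 / 206 ms
2 measures = 2 × 360000 / 206 = 720000 / 206
= 3495.1 ms


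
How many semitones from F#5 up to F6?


Step by step:
Absolute semitone position = octave×12 + chromatic position
F#5: 5×12 + 6 = 66
F6: 6×12 + 5 = 77
Difference = 77 - 66 = 11
= 11 semitones


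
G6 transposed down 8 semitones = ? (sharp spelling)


Solution.
G6: chromatic position 7 in octave 6 → absolute = 6×12 + 7 = 79
Transpose down 8: 79 - 8 = 71
71 = 5×12 + 11 → B in octave 5
Result = B5


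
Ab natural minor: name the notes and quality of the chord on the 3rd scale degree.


Ab natural minor scale: Ab Bb Cb Db Eb Fb Gb
Diatonic triad on degree 3 stacks scale notes 3, 5, 7: Cb Eb Gb
Cb→Eb = 4 semitones; Cb→Gb = 7 semitones → major triad
= Cb Eb Gb (major)


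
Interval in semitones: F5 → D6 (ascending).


Solution.
Absolute semitone position = octave×12 + chromatic position
F5: 5×12 + 5 = 65
D6: 6×12 + 2 = 74
Difference = 74 - 65 = 9
= 9 semitones


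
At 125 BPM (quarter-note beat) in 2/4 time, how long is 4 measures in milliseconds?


Reasoning:
Quarter-note beat duration = 60000 / 125 ms
Beats per measure (2/4) = 2
One measure = 2 × 60000 / 125 = 120000 / 125 ms
4 measures = 4 × 120000 / 125 = 480000 / 125
= 3840.0 ms


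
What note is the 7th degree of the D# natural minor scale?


Reasoning:
Natural minor scale pattern: W-H-W-W-H-W-W (2-1-2-2-1-2-2 semitones)
Starting from D#:
  D# + 2 semitones → E#
  E# + 1 semitone → F#
  F# + 2 semitones → G#
  G# + 2 semitones → A#
  A# + 1 semitone → B
  B + 2 semitones → C#
  C# + 2 semitones → D#
Scale: D# E# F# G# A# B C#
Degree 7 = C#


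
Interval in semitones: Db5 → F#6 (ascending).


Working:
Absolute semitone position = octave×12 + chromatic position
Db5: 5×12 + 1 = 61
F#6: 6×12 + 6 = 78
Difference = 78 - 61 = 17
= 17 semitones


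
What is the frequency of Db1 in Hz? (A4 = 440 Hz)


f = 440 × 2^(n/12) where n = semitones from A4
Db1: -44 semitones from A4
f = 440 × 2^(-44/12)
f = 34.65 Hz


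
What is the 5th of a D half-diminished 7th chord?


Reasoning:
Half-diminished 7th chord = root + minor 3rd + diminished 5th + minor 7th
Seventh chords stack in thirds, so the letter names are D-F-A-C
Root: D
Minor 3rd above D: F
Diminished 5th above D: Ab
Minor 7th above D: C
The 5th = Ab


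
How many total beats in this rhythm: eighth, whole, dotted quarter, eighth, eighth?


Step by step:
Beat values:
  eighth = 0.5 beats
  whole = 4 beats
  dotted quarter = 1.5 beats
  eighth = 0.5 beats
  eighth = 0.5 beats
Sum = 0.5 + 4 + 1.5 + 0.5 + 0.5
= 7 beats


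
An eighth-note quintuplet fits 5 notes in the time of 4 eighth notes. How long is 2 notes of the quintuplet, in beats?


Quintuplet: 5 notes occupy the space of 4 eighth notes
Space = 4 × 1/2 = 2 beats
Each quintuplet note = 2 / 5 = 2/5 beats
2 notes = 2 × 2/5 = 4/5
= 4/5 beats


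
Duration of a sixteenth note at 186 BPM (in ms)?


One quarter-note beat = 60000 / BPM = 60000 / 186 ms
Sixteenth note = 1/4 × quarter note
Duration = 1/4 × 60000 / 186 = 15000 / 186
= 80.6 ms


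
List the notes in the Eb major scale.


Working:
Major scale pattern: W-W-H-W-W-W-H (2-2-1-2-2-2-1 semitones)
Starting from Eb:
  Eb + 2 semitones → F
  F + 2 semitones → G
  G + 1 semitone → Ab
  Ab + 2 semitones → Bb
  Bb + 2 semitones → C
  C + 2 semitones → D
  D + 1 semitone → Eb
Scale = Eb F G Ab Bb C D


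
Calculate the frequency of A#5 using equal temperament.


Step by step:
f = 440 × 2^(n/12) where n = semitones from A4
A#5: 13 semitones from A4
f = 440 × 2^(13/12)
f = 932.33 Hz


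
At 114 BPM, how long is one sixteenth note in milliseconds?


Step by step:
One quarter-note beat = 60000 / BPM = 60000 / 114 ms
Sixteenth note = 1/4 × quarter note
Duration = 1/4 × 60000 / 114 = 15000 / 114
= 131.6 ms


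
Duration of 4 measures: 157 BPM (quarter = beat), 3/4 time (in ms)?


Step by step:
Quarter-note beat duration = 60000 / 157 ms
Beats per measure (3/4) = 3
One measure = 3 × 60000 / 157 = 180000 / 157 ms
4 measures = 4 × 180000 / 157 = 720000 / 157
= 4586.0 ms


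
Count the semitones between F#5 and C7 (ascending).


Absolute semitone position = octave×12 + chromatic position
F#5: 5×12 + 6 = 66
C7: 7×12 + 0 = 84
Difference = 84 - 66 = 18
= 18 semitones


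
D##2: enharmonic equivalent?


Let's work it out.
Enharmonic notes sound the same pitch but are spelled with different letter names
D## and E name the same pitch class
= E2


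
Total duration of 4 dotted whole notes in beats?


Reasoning:
Base whole note = 4 beats
Dot 1 adds half the previous value: +2
One dotted whole = 4 + 2 = 6
4 of them = 4 × 6 = 24
= 24 beats


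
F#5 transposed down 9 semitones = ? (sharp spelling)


Step by step:
F#5: chromatic position 6 in octave 5 → absolute = 5×12 + 6 = 66
Transpose down 9: 66 - 9 = 57
57 = 4×12 + 9 → A in octave 4
Result = A4


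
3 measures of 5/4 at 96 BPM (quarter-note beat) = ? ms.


Quarter-note beat duration = 60000 / 96 ms
Beats per measure (5/4) = 5
One measure = 5 × 60000 / 96 = 300000 / 96 ms
3 measures = 3 × 300000 / 96 = 900000 / 96
= 9375.0 ms


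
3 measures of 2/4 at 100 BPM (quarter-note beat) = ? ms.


Let's work it out.
Quarter-note beat duration = 60000 / 100 ms
Beats per measure (2/4) = 2
One measure = 2 × 60000 / 100 = 120000 / 100 ms
3 measures = 3 × 120000 / 100 = 360000 / 100
= 3600.0 ms


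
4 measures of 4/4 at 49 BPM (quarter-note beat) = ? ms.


Quarter-note beat duration = 60000 / 49 ms
Beats per measure (4/4) = 4
One measure = 4 × 60000 / 49 = 240000 / 49 ms
4 measures = 4 × 240000 / 49 = 960000 / 49
= 19591.8 ms


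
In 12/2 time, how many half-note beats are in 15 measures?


Time signature 12/2: the bottom number 2 means the half note gets one count
The top number 12 means 12 half-note beats per measure
Total = 12 × 15 measures
= 180 half-note beats


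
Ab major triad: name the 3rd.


Let's work it out.
Major triad = root + major 3rd (4 semitones) + perfect 5th (7 semitones)
A triad on Ab stacks thirds, so the chord tones use letter names A-C-E
Root: Ab
Major 3rd above Ab: C
Perfect 5th above Ab: Eb
The 3rd = C


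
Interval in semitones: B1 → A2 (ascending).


Working:
Absolute semitone position = octave×12 + chromatic position
B1: 1×12 + 11 = 23
A2: 2×12 + 9 = 33
Difference = 33 - 23 = 10
= 10 semitones


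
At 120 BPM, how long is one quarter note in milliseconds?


One quarter-note beat = 60000 / BPM = 60000 / 120 ms
Duration = 60000 / 120
= 500.0 ms


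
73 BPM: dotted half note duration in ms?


Solution.
One quarter-note beat = 60000 / BPM = 60000 / 73 ms
Dotted half note = 3 × quarter note
Duration = 3 × 60000 / 73 = 180000 / 73
= 2465.8 ms


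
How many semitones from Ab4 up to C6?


Working:
Absolute semitone position = octave×12 + chromatic position
Ab4: 4×12 + 8 = 56
C6: 6×12 + 0 = 72
Difference = 72 - 56 = 16
= 16 semitones


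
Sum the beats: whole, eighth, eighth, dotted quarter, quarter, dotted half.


Solution.
Beat values:
  whole = 4 beats
  eighth = 0.5 beats
  eighth = 0.5 beats
  dotted quarter = 1.5 beats
  quarter = 1 beat
  dotted half = 3 beats
Sum = 4 + 0.5 + 0.5 + 1.5 + 1 + 3
= 10.5 beats


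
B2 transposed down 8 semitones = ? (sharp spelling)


Reasoning:
B2: chromatic position 11 in octave 2 → absolute = 2×12 + 11 = 35
Transpose down 8: 35 - 8 = 27
27 = 2×12 + 3 → D# in octave 2
Result = D#2


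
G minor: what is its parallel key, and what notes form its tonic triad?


Reasoning:
Parallel keys share the same tonic but differ in mode
G minor → parallel is G major
Tonic triad of G major = G B D
= G major; triad = G B D


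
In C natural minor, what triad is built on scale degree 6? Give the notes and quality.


Solution.
C natural minor scale: C D Eb F G Ab Bb
Diatonic triad on degree 6 stacks scale notes 6, 1, 3: Ab C Eb
Ab→C = 4 semitones; Ab→Eb = 7 semitones → major triad
= Ab C Eb (major)


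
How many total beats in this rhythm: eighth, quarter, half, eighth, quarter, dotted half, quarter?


Step by step:
Beat values:
  eighth = 0.5 beats
  quarter = 1 beat
  half = 2 beats
  eighth = 0.5 beats
  quarter = 1 beat
  dotted half = 3 beats
  quarter = 1 beat
Sum = 0.5 + 1 + 2 + 0.5 + 1 + 3 + 1
= 9 beats


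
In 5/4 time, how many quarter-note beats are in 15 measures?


Step by step:
Time signature 5/4: the bottom number 4 means the quarter note gets one count
The top number 5 means 5 quarter-note beats per measure
Total = 5 × 15 measures
= 75 quarter-note beats


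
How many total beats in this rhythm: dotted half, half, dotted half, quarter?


Step by step:
Beat values:
  dotted half = 3 beats
  half = 2 beats
  dotted half = 3 beats
  quarter = 1 beat
Sum = 3 + 2 + 3 + 1
= 9 beats


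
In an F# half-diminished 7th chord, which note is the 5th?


Let's work it out.
Half-diminished 7th chord = root + minor 3rd + diminished 5th + minor 7th
Seventh chords stack in thirds, so the letter names are F-A-C-E
Root: F#
Minor 3rd above F#: A
Diminished 5th above F#: C
Minor 7th above F#: E
The 5th = C


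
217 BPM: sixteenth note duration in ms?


Reasoning:
One quarter-note beat = 60000 / BPM = 60000 / 217 ms
Sixteenth note = 1/4 × quarter note
Duration = 1/4 × 60000 / 217 = 15000 / 217
= 69.1 ms


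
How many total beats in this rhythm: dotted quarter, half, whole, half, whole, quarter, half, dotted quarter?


Beat values:
  dotted quarter = 1.5 beats
  half = 2 beats
  whole = 4 beats
  half = 2 beats
  whole = 4 beats
  quarter = 1 beat
  half = 2 beats
  dotted quarter = 1.5 beats
Sum = 1.5 + 2 + 4 + 2 + 4 + 1 + 2 + 1.5
= 18 beats


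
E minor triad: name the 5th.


Minor triad = root + minor 3rd (3 semitones) + perfect 5th (7 semitones)
A triad on E stacks thirds, so the chord tones use letter names E-G-B
Root: E
Minor 3rd above E: G
Perfect 5th above E: B
The 5th = B


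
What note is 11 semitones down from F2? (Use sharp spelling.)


F2: chromatic position 5 in octave 2 → absolute = 2×12 + 5 = 29
Transpose down 11: 29 - 11 = 18
18 = 1×12 + 6 → F# in octave 1
Result = F#1


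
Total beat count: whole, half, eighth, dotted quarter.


Working:
Beat values:
  whole = 4 beats
  half = 2 beats
  eighth = 0.5 beats
  dotted quarter = 1.5 beats
Sum = 4 + 2 + 0.5 + 1.5
= 8 beats


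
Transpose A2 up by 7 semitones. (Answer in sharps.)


A2: chromatic position 9 in octave 2 → absolute = 2×12 + 9 = 33
Transpose up 7: 33 + 7 = 40
40 = 3×12 + 4 → E in octave 3
Result = E3


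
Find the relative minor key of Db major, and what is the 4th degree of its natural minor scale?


Solution.
The relative minor shares the major's key signature and starts on its 6th degree
6th degree = a major 6th above the tonic; a major 6th above Db is Bb
→ relative minor of Db major is Bb minor
Bb natural minor scale: Bb C Db Eb F Gb Ab
= Bb minor; 4th degree = Eb


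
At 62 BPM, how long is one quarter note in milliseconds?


Solution.
One quarter-note beat = 60000 / BPM = 60000 / 62 ms
Duration = 60000 / 62
= 967.7 ms


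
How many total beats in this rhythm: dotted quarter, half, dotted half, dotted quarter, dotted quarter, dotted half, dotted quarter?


Step by step:
Beat values:
  dotted quarter = 1.5 beats
  half = 2 beats
  dotted half = 3 beats
  dotted quarter = 1.5 beats
  dotted quarter = 1.5 beats
  dotted half = 3 beats
  dotted quarter = 1.5 beats
Sum = 1.5 + 2 + 3 + 1.5 + 1.5 + 3 + 1.5
= 14 beats


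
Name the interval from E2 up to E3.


Step by step:
Letter names: E → E spans 8 letter names → an octave
Semitones: E2 → E3 = 12 half-steps
An octave of 12 semitones is a perfect octave
= perfect octave


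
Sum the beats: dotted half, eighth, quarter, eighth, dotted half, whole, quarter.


Beat values:
  dotted half = 3 beats
  eighth = 0.5 beats
  quarter = 1 beat
  eighth = 0.5 beats
  dotted half = 3 beats
  whole = 4 beats
  quarter = 1 beat
Sum = 3 + 0.5 + 1 + 0.5 + 3 + 4 + 1
= 13 beats
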